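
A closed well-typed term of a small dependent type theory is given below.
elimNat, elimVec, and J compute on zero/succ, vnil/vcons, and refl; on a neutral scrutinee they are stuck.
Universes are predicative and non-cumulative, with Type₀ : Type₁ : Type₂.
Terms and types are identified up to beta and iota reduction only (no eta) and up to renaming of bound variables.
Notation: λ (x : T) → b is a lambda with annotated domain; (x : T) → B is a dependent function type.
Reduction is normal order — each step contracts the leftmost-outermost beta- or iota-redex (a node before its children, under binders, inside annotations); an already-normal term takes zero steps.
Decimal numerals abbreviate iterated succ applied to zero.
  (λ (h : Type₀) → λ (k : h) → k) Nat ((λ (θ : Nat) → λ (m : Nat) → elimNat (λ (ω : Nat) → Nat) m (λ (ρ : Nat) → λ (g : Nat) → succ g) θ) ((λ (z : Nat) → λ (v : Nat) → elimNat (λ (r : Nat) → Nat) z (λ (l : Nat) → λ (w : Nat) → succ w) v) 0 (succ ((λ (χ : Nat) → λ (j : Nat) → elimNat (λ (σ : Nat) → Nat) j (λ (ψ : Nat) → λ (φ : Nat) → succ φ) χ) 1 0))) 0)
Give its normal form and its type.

resulting normal form:
  2
inferred type:
  Nat
observation: reduction starts at a beta-redex, and 26 normal-order steps reach the normal form.


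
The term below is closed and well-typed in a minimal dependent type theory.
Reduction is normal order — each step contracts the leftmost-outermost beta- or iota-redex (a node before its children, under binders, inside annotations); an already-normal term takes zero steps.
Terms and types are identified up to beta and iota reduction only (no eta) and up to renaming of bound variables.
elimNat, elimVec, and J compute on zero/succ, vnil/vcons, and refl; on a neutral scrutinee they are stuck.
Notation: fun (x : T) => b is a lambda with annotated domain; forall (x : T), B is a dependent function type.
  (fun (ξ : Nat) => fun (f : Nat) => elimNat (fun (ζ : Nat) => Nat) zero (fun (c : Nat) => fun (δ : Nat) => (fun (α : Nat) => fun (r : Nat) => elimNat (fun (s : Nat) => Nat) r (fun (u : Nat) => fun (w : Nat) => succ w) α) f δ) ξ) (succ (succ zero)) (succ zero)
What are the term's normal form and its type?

reduced normal form:
  succ (succ zero)
the term's type:
  Nat
observation: the first redex contracted is a beta-redex; the normal form is reached in 21 normal-order steps.


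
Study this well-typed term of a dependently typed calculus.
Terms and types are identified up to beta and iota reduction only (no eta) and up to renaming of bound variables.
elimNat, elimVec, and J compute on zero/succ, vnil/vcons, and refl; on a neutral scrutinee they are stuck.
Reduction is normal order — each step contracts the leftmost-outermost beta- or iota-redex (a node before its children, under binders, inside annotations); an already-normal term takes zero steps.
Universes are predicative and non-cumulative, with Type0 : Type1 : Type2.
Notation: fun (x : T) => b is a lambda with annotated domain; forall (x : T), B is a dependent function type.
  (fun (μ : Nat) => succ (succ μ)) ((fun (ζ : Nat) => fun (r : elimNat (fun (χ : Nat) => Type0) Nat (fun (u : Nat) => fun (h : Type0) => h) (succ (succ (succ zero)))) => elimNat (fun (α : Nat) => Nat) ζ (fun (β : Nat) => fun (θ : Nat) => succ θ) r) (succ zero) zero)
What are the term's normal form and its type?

reduced normal form:
  succ (succ (succ zero))
inferred type:
  Nat


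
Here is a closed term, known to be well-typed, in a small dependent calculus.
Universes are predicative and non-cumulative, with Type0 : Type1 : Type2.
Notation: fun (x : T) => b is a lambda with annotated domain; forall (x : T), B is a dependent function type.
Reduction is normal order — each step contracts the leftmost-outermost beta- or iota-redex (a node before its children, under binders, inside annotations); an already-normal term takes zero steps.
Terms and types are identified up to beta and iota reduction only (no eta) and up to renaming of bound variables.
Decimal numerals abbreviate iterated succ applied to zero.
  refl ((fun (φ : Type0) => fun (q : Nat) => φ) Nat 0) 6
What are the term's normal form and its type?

resulting normal form:
  refl Nat 6
inferred type:
  Eq Nat 6 6
observation: the term reaches its normal form after 2 normal-order steps.


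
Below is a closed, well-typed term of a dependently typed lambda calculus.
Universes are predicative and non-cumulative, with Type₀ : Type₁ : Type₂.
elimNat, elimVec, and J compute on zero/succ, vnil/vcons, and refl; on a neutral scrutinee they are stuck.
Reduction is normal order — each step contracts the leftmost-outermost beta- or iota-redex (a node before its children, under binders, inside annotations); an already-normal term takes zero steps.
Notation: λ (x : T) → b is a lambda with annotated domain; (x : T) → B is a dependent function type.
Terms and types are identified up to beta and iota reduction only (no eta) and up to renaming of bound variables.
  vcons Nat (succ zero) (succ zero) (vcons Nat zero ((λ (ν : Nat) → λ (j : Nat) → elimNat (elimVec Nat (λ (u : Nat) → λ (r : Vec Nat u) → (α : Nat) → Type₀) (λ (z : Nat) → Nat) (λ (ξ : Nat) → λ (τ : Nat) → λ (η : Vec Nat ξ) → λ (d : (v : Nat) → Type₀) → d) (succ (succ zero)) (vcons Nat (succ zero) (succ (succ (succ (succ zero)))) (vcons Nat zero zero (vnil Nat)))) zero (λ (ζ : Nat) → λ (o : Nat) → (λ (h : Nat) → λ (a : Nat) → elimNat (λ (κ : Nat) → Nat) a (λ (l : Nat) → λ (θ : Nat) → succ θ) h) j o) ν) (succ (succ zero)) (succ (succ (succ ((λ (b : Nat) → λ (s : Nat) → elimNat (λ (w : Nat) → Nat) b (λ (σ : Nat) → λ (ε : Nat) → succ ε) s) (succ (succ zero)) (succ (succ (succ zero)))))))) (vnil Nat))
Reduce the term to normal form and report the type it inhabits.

normal form:
  vcons Nat (succ zero) (succ zero) (vcons Nat zero (succ (succ (succ (succ (succ (succ (succ (succ (succ (succ (succ (succ (succ (succ (succ (succ zero)))))))))))))))) (vnil Nat))
type:
  Vec Nat (succ (succ zero))


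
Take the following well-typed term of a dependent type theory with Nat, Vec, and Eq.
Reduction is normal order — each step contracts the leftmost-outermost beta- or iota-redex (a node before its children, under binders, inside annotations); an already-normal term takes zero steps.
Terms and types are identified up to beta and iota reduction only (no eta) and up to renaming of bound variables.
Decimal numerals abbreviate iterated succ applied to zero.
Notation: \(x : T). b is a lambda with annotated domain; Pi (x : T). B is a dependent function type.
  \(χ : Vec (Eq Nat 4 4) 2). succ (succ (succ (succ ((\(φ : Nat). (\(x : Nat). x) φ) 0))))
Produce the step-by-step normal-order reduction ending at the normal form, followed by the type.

normal-order reduction:
  \(χ : Vec (Eq Nat 4 4) 2). succ (succ (succ (succ ((\(φ : Nat). (\(x : Nat). x) φ) 0))))
  ~> \(χ : Vec (Eq Nat 4 4) 2). succ (succ (succ (succ ((\(φ : Nat). φ) 0))))
  ~> \(χ : Vec (Eq Nat 4 4) 2). 4
inferred type:
  Pi (χ : Vec (Eq Nat 4 4) 2). Nat


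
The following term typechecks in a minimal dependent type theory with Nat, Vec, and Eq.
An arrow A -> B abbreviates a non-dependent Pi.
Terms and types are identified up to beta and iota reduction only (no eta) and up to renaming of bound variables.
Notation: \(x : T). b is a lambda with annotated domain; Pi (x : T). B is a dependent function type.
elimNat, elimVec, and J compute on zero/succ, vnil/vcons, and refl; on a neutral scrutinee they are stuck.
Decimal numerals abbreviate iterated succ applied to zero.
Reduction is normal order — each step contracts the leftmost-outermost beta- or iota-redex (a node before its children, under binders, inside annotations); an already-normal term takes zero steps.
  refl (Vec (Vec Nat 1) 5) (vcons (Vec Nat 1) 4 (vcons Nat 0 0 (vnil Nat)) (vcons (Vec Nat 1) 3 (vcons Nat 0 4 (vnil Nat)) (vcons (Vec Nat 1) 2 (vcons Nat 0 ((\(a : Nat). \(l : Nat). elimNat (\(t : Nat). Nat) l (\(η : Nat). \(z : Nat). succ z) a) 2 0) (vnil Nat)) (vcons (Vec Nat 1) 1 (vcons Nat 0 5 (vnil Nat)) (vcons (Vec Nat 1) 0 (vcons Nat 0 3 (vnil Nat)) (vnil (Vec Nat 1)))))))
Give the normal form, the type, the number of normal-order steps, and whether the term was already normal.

reduced normal form:
  refl (Vec (Vec Nat 1) 5) (vcons (Vec Nat 1) 4 (vcons Nat 0 0 (vnil Nat)) (vcons (Vec Nat 1) 3 (vcons Nat 0 4 (vnil Nat)) (vcons (Vec Nat 1) 2 (vcons Nat 0 2 (vnil Nat)) (vcons (Vec Nat 1) 1 (vcons Nat 0 5 (vnil Nat)) (vcons (Vec Nat 1) 0 (vcons Nat 0 3 (vnil Nat)) (vnil (Vec Nat 1)))))))
inferred type:
  Eq (Vec (Vec Nat 1) 5) (vcons (Vec Nat 1) 4 (vcons Nat 0 0 (vnil Nat)) (vcons (Vec Nat 1) 3 (vcons Nat 0 4 (vnil Nat)) (vcons (Vec Nat 1) 2 (vcons Nat 0 2 (vnil Nat)) (vcons (Vec Nat 1) 1 (vcons Nat 0 5 (vnil Nat)) (vcons (Vec Nat 1) 0 (vcons Nat 0 3 (vnil Nat)) (vnil (Vec Nat 1))))))) (vcons (Vec Nat 1) 4 (vcons Nat 0 0 (vnil Nat)) (vcons (Vec Nat 1) 3 (vcons Nat 0 4 (vnil Nat)) (vcons (Vec Nat 1) 2 (vcons Nat 0 2 (vnil Nat)) (vcons (Vec Nat 1) 1 (vcons Nat 0 5 (vnil Nat)) (vcons (Vec Nat 1) 0 (vcons Nat 0 3 (vnil Nat)) (vnil (Vec Nat 1)))))))
reduction steps (normal order): 9
already normal: no
first contracted redex: a beta-redex


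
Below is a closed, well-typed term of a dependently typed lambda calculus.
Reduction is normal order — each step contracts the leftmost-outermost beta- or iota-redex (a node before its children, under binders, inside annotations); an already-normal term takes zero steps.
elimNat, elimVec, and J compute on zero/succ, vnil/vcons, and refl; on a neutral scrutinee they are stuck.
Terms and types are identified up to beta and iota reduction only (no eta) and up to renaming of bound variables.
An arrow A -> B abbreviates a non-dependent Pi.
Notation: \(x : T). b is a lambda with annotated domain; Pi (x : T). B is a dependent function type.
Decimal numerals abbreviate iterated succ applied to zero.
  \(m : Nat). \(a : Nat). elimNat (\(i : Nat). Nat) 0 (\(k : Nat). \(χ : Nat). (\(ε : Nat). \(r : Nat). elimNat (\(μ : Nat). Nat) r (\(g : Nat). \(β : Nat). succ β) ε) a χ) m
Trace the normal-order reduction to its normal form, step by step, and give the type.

normal-order reduction:
  \(m : Nat). \(a : Nat). elimNat (\(i : Nat). Nat) 0 (\(k : Nat). \(χ : Nat). (\(ε : Nat). \(r : Nat). elimNat (\(μ : Nat). Nat) r (\(g : Nat). \(β : Nat). succ β) ε) a χ) m
  ~> \(m : Nat). \(a : Nat). elimNat (\(i : Nat). Nat) 0 (\(k : Nat). \(χ : Nat). (\(ε : Nat). elimNat (\(r : Nat). Nat) ε (\(μ : Nat). \(g : Nat). succ g) a) χ) m
  ~> \(m : Nat). \(a : Nat). elimNat (\(i : Nat). Nat) 0 (\(k : Nat). \(χ : Nat). elimNat (\(ε : Nat). Nat) χ (\(r : Nat). \(μ : Nat). succ μ) a) m
inferred type:
  Nat -> Nat -> Nat


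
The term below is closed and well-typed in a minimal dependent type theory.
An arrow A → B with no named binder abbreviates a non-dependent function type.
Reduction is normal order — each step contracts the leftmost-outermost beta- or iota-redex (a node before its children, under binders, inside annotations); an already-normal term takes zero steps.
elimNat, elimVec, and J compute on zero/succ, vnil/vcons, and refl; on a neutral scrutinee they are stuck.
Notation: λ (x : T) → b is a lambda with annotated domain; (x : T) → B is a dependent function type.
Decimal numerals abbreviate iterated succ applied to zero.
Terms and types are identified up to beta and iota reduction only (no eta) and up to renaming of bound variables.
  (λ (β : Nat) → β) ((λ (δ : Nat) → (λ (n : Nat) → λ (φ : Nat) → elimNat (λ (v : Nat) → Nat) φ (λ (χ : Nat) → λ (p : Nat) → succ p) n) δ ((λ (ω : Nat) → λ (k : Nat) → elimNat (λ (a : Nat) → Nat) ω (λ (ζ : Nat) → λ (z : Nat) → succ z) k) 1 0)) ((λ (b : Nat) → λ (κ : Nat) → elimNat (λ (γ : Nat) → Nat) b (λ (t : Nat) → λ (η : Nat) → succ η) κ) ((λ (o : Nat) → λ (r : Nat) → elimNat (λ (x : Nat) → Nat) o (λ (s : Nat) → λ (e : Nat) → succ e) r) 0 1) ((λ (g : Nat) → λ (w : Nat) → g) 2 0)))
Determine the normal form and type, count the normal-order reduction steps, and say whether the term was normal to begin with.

reduced normal form:
  4
inferred type:
  Nat
normal-order step count: 34
already normal: no
first redex: a beta-redex


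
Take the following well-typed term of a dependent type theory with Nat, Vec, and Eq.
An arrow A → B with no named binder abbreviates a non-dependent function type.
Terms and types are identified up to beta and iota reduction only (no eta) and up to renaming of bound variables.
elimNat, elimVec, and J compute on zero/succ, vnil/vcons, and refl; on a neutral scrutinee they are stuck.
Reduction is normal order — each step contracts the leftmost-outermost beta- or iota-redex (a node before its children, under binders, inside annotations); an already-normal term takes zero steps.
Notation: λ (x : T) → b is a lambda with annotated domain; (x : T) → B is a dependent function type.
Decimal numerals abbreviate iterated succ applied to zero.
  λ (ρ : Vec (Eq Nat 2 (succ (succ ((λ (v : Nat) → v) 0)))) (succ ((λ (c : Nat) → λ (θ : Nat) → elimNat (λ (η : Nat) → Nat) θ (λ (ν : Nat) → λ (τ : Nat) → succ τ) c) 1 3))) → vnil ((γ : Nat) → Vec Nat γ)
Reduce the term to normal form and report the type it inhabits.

reduced normal form:
  λ (ρ : Vec (Eq Nat 2 2) 5) → vnil ((v : Nat) → Vec Nat v)
the term's type:
  Vec (Eq Nat 2 2) 5 → Vec ((ρ : Nat) → Vec Nat ρ) 0
observation: contracting a beta-redex first, the term normalizes in 7 steps.


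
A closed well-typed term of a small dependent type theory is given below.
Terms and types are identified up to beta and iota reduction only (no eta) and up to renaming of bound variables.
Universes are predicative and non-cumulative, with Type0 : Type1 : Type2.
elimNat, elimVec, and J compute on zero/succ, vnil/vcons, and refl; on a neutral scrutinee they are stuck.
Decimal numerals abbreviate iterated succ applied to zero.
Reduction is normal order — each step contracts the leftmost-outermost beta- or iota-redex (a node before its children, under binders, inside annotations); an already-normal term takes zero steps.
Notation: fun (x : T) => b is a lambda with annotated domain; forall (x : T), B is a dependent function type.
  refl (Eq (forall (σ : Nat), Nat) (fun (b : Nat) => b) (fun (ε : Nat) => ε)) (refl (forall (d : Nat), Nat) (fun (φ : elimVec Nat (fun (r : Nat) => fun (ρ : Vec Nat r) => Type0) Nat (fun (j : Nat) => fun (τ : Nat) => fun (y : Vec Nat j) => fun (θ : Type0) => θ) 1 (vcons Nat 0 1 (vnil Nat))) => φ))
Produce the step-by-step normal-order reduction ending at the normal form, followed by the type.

normal-order reduction:
  refl (Eq (forall (σ : Nat), Nat) (fun (b : Nat) => b) (fun (ε : Nat) => ε)) (refl (forall (d : Nat), Nat) (fun (φ : elimVec Nat (fun (r : Nat) => fun (ρ : Vec Nat r) => Type0) Nat (fun (j : Nat) => fun (τ : Nat) => fun (y : Vec Nat j) => fun (θ : Type0) => θ) 1 (vcons Nat 0 1 (vnil Nat))) => φ))
  ~> refl (Eq (forall (σ : Nat), Nat) (fun (b : Nat) => b) (fun (ε : Nat) => ε)) (refl (forall (d : Nat), Nat) (fun (φ : (fun (r : Nat) => fun (ρ : Nat) => fun (j : Vec Nat r) => fun (τ : Type0) => τ) 0 1 (vnil Nat) (elimVec Nat (fun (y : Nat) => fun (θ : Vec Nat y) => Type0) Nat (fun (κ : Nat) => fun (δ : Nat) => fun (η : Vec Nat κ) => fun (ω : Type0) => ω) 0 (vnil Nat))) => φ))
  ~> refl (Eq (forall (σ : Nat), Nat) (fun (b : Nat) => b) (fun (ε : Nat) => ε)) (refl (forall (d : Nat), Nat) (fun (φ : (fun (r : Nat) => fun (ρ : Vec Nat 0) => fun (j : Type0) => j) 1 (vnil Nat) (elimVec Nat (fun (τ : Nat) => fun (y : Vec Nat τ) => Type0) Nat (fun (θ : Nat) => fun (κ : Nat) => fun (δ : Vec Nat θ) => fun (η : Type0) => η) 0 (vnil Nat))) => φ))
  ~> refl (Eq (forall (σ : Nat), Nat) (fun (b : Nat) => b) (fun (ε : Nat) => ε)) (refl (forall (d : Nat), Nat) (fun (φ : (fun (r : Vec Nat 0) => fun (ρ : Type0) => ρ) (vnil Nat) (elimVec Nat (fun (j : Nat) => fun (τ : Vec Nat j) => Type0) Nat (fun (y : Nat) => fun (θ : Nat) => fun (κ : Vec Nat y) => fun (δ : Type0) => δ) 0 (vnil Nat))) => φ))
  ~> refl (Eq (forall (σ : Nat), Nat) (fun (b : Nat) => b) (fun (ε : Nat) => ε)) (refl (forall (d : Nat), Nat) (fun (φ : (fun (r : Type0) => r) (elimVec Nat (fun (ρ : Nat) => fun (j : Vec Nat ρ) => Type0) Nat (fun (τ : Nat) => fun (y : Nat) => fun (θ : Vec Nat τ) => fun (κ : Type0) => κ) 0 (vnil Nat))) => φ))
  ~> refl (Eq (forall (σ : Nat), Nat) (fun (b : Nat) => b) (fun (ε : Nat) => ε)) (refl (forall (d : Nat), Nat) (fun (φ : elimVec Nat (fun (r : Nat) => fun (ρ : Vec Nat r) => Type0) Nat (fun (j : Nat) => fun (τ : Nat) => fun (y : Vec Nat j) => fun (θ : Type0) => θ) 0 (vnil Nat)) => φ))
  ~> refl (Eq (forall (σ : Nat), Nat) (fun (b : Nat) => b) (fun (ε : Nat) => ε)) (refl (forall (d : Nat), Nat) (fun (φ : Nat) => φ))
the term's type:
  Eq (Eq (forall (σ : Nat), Nat) (fun (b : Nat) => b) (fun (ε : Nat) => ε)) (refl (forall (d : Nat), Nat) (fun (φ : Nat) => φ)) (refl (forall (r : Nat), Nat) (fun (ρ : Nat) => ρ))


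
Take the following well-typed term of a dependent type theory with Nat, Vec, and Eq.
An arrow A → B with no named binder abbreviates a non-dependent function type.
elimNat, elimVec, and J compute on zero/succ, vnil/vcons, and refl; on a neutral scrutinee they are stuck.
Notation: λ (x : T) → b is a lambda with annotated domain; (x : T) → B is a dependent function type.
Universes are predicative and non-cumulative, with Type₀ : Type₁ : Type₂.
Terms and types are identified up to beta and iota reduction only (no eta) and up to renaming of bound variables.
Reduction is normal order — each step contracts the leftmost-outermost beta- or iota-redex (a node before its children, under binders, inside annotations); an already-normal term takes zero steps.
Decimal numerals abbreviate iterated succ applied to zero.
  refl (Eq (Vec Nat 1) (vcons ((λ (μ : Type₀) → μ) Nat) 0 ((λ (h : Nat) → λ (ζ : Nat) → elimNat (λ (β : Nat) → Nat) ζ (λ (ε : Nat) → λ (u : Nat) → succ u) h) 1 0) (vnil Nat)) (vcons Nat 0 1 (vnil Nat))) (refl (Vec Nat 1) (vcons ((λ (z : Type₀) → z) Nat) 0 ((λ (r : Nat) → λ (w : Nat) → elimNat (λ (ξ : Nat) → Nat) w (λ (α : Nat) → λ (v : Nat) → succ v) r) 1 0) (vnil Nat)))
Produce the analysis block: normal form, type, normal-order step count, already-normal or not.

reduced normal form:
  refl (Eq (Vec Nat 1) (vcons Nat 0 1 (vnil Nat)) (vcons Nat 0 1 (vnil Nat))) (refl (Vec Nat 1) (vcons Nat 0 1 (vnil Nat)))
inferred type:
  Eq (Eq (Vec Nat 1) (vcons Nat 0 1 (vnil Nat)) (vcons Nat 0 1 (vnil Nat))) (refl (Vec Nat 1) (vcons Nat 0 1 (vnil Nat))) (refl (Vec Nat 1) (vcons Nat 0 1 (vnil Nat)))
normal-order step count: 14
term was already normal: no
first redex: a beta-redex


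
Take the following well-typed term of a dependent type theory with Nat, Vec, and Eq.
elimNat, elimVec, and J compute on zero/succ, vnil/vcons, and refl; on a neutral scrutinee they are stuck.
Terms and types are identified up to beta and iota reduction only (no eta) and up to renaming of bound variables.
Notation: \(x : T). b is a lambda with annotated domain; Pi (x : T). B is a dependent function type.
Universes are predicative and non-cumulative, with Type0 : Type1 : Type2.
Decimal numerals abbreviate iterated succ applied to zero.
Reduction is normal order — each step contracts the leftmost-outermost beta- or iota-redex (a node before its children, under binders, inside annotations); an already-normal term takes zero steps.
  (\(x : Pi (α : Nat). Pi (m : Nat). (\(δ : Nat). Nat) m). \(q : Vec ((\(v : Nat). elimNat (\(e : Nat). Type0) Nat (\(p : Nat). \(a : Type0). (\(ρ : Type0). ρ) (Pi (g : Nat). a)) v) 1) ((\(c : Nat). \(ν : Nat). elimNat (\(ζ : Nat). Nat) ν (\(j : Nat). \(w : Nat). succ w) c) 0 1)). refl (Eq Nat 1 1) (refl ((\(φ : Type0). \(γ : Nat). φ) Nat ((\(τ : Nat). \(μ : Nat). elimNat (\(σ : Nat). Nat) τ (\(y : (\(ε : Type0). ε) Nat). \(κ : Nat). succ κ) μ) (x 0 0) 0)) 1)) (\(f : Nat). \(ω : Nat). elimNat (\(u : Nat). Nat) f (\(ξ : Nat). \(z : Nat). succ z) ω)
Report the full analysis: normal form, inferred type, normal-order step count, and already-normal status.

resulting normal form:
  \(x : Vec (Pi (α : Nat). Nat) 1). refl (Eq Nat 1 1) (refl Nat 1)
inferred type:
  Pi (x : Vec (Pi (α : Nat). Nat) 1). Eq (Eq Nat 1 1) (refl Nat 1) (refl Nat 1)
reduction steps (normal order): 12
already normal: no
first redex: a beta-redex


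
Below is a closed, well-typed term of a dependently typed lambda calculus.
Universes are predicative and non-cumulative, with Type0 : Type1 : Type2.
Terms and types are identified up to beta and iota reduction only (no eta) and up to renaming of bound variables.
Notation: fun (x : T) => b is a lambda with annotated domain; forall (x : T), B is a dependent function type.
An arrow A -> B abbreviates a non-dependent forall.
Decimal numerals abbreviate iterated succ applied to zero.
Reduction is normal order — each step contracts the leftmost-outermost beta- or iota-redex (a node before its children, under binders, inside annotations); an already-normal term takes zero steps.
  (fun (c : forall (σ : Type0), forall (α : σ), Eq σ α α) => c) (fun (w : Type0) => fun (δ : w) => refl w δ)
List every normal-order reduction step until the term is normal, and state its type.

reduction (normal order):
  (fun (c : forall (σ : Type0), forall (α : σ), Eq σ α α) => c) (fun (w : Type0) => fun (δ : w) => refl w δ)
  ~> fun (c : Type0) => fun (σ : c) => refl c σ
inferred type:
  forall (c : Type0), forall (σ : c), Eq c σ σ


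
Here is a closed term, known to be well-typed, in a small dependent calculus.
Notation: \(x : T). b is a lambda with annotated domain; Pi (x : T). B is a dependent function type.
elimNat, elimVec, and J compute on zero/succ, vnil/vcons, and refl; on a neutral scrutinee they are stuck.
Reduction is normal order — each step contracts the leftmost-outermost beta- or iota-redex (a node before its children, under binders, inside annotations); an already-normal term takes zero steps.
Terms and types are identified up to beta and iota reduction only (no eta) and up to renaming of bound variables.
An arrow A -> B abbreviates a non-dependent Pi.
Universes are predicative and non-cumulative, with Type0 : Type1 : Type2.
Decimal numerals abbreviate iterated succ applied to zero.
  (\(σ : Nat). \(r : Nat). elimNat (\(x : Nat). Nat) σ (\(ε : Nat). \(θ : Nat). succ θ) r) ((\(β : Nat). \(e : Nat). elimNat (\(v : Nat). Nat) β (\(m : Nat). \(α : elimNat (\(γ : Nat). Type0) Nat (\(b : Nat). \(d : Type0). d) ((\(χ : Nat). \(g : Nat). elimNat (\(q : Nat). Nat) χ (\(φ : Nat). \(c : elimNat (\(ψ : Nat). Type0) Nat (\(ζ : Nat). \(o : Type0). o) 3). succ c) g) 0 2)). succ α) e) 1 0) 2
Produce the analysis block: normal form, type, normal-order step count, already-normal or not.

reduced normal form:
  3
type:
  Nat
reduction steps (normal order): 12
already normal: no
first contracted redex: a beta-redex


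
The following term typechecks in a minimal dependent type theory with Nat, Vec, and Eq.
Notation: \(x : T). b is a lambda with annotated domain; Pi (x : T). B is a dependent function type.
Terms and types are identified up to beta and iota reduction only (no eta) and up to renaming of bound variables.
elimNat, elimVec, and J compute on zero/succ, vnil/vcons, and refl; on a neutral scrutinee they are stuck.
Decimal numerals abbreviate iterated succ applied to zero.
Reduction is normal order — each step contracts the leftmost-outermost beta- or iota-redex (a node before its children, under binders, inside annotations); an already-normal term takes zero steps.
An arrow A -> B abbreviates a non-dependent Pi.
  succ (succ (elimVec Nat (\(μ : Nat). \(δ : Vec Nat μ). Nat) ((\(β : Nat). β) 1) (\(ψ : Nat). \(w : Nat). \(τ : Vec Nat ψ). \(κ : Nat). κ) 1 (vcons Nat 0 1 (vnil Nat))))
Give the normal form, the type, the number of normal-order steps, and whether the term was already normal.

reduced normal form:
  3
the term's type:
  Nat
normal-order step count: 7
started in normal form: no
first contracted redex: an elimVec iota-redex


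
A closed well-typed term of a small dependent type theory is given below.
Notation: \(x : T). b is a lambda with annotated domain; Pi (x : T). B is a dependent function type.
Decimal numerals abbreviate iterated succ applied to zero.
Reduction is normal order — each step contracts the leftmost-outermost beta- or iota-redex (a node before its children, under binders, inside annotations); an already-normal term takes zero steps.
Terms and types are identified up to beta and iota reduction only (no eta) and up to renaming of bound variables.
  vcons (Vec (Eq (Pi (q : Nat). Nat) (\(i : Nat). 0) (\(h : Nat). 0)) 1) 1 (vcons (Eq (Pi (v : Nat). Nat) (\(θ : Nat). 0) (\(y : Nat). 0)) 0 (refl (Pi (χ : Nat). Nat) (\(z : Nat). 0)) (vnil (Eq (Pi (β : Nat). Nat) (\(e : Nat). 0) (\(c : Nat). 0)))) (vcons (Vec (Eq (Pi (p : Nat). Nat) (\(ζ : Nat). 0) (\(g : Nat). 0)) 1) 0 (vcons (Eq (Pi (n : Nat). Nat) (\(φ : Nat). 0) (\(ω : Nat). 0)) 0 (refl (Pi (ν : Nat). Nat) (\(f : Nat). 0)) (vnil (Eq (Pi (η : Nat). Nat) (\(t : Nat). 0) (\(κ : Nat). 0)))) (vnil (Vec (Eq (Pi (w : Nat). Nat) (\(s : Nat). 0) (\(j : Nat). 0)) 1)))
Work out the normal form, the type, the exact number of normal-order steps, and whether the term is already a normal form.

resulting normal form:
  vcons (Vec (Eq (Pi (q : Nat). Nat) (\(i : Nat). 0) (\(h : Nat). 0)) 1) 1 (vcons (Eq (Pi (v : Nat). Nat) (\(θ : Nat). 0) (\(y : Nat). 0)) 0 (refl (Pi (χ : Nat). Nat) (\(z : Nat). 0)) (vnil (Eq (Pi (β : Nat). Nat) (\(e : Nat). 0) (\(c : Nat). 0)))) (vcons (Vec (Eq (Pi (p : Nat). Nat) (\(ζ : Nat). 0) (\(g : Nat). 0)) 1) 0 (vcons (Eq (Pi (n : Nat). Nat) (\(φ : Nat). 0) (\(ω : Nat). 0)) 0 (refl (Pi (ν : Nat). Nat) (\(f : Nat). 0)) (vnil (Eq (Pi (η : Nat). Nat) (\(t : Nat). 0) (\(κ : Nat). 0)))) (vnil (Vec (Eq (Pi (w : Nat). Nat) (\(s : Nat). 0) (\(j : Nat). 0)) 1)))
type:
  Vec (Vec (Eq (Pi (q : Nat). Nat) (\(i : Nat). 0) (\(h : Nat). 0)) 1) 2
normal-order step count: 0
term was already normal: yes


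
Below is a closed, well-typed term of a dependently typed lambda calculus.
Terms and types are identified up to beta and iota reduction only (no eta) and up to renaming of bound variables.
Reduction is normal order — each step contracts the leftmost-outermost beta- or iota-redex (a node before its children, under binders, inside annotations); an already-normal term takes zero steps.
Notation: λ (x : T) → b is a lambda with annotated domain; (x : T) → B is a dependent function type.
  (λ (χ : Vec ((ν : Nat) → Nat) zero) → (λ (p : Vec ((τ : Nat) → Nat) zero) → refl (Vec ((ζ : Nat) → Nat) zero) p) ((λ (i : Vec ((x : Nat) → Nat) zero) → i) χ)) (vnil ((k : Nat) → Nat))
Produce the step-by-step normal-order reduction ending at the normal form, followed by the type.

normal-order reduction:
  (λ (χ : Vec ((ν : Nat) → Nat) zero) → (λ (p : Vec ((τ : Nat) → Nat) zero) → refl (Vec ((ζ : Nat) → Nat) zero) p) ((λ (i : Vec ((x : Nat) → Nat) zero) → i) χ)) (vnil ((k : Nat) → Nat))
  ~> (λ (χ : Vec ((ν : Nat) → Nat) zero) → refl (Vec ((p : Nat) → Nat) zero) χ) ((λ (τ : Vec ((ζ : Nat) → Nat) zero) → τ) (vnil ((i : Nat) → Nat)))
  ~> refl (Vec ((χ : Nat) → Nat) zero) ((λ (ν : Vec ((p : Nat) → Nat) zero) → ν) (vnil ((τ : Nat) → Nat)))
  ~> refl (Vec ((χ : Nat) → Nat) zero) (vnil ((ν : Nat) → Nat))
the term's type:
  Eq (Vec ((χ : Nat) → Nat) zero) (vnil ((ν : Nat) → Nat)) (vnil ((p : Nat) → Nat))


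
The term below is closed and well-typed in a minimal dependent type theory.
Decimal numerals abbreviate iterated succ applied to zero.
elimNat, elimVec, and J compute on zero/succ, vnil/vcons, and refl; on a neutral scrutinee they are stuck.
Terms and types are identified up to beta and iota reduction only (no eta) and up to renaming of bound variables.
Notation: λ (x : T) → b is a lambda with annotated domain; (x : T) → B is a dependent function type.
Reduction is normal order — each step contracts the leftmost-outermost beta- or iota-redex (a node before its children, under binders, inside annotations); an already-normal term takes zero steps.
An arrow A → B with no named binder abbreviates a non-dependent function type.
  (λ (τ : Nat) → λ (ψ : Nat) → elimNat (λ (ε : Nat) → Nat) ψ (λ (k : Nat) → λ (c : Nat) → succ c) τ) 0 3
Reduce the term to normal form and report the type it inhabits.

normal form:
  3
the term's type:
  Nat


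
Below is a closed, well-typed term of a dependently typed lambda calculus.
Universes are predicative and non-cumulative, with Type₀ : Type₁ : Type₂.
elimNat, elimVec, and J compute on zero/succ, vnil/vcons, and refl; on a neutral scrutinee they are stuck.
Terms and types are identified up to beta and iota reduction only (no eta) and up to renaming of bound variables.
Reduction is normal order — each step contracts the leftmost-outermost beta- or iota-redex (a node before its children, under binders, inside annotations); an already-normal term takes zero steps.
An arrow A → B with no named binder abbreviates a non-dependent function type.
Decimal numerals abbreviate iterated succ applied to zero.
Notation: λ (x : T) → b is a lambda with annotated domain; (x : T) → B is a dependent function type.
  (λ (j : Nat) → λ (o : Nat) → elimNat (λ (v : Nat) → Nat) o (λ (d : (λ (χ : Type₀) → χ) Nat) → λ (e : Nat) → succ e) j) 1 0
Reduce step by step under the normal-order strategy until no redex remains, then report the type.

normal-order reduction:
  (λ (j : Nat) → λ (o : Nat) → elimNat (λ (v : Nat) → Nat) o (λ (d : (λ (χ : Type₀) → χ) Nat) → λ (e : Nat) → succ e) j) 1 0
  ~> (λ (j : Nat) → elimNat (λ (o : Nat) → Nat) j (λ (v : (λ (d : Type₀) → d) Nat) → λ (χ : Nat) → succ χ) 1) 0
  ~> elimNat (λ (j : Nat) → Nat) 0 (λ (o : (λ (v : Type₀) → v) Nat) → λ (d : Nat) → succ d) 1
  ~> (λ (j : (λ (o : Type₀) → o) Nat) → λ (v : Nat) → succ v) 0 (elimNat (λ (d : Nat) → Nat) 0 (λ (χ : (λ (e : Type₀) → e) Nat) → λ (h : Nat) → succ h) 0)
  ~> (λ (j : Nat) → succ j) (elimNat (λ (o : Nat) → Nat) 0 (λ (v : (λ (d : Type₀) → d) Nat) → λ (χ : Nat) → succ χ) 0)
  ~> succ (elimNat (λ (j : Nat) → Nat) 0 (λ (o : (λ (v : Type₀) → v) Nat) → λ (d : Nat) → succ d) 0)
  ~> 1
type:
  Nat


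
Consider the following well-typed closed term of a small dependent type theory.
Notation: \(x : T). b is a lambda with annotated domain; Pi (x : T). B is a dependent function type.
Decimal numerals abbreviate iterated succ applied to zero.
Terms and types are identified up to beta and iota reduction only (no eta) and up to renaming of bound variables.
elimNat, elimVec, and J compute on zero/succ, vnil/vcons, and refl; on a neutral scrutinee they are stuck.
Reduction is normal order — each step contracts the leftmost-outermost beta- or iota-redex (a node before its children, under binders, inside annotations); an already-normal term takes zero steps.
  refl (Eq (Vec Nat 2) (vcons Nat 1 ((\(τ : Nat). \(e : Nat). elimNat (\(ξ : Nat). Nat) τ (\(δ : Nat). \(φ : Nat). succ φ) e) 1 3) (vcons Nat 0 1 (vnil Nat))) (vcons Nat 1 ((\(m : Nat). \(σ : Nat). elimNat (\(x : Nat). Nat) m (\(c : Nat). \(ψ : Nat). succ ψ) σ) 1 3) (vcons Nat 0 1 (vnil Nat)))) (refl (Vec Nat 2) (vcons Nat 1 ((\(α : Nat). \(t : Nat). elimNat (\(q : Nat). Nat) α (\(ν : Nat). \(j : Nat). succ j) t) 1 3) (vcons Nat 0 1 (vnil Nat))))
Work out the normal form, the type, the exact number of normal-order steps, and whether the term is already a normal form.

resulting normal form:
  refl (Eq (Vec Nat 2) (vcons Nat 1 4 (vcons Nat 0 1 (vnil Nat))) (vcons Nat 1 4 (vcons Nat 0 1 (vnil Nat)))) (refl (Vec Nat 2) (vcons Nat 1 4 (vcons Nat 0 1 (vnil Nat))))
inferred type:
  Eq (Eq (Vec Nat 2) (vcons Nat 1 4 (vcons Nat 0 1 (vnil Nat))) (vcons Nat 1 4 (vcons Nat 0 1 (vnil Nat)))) (refl (Vec Nat 2) (vcons Nat 1 4 (vcons Nat 0 1 (vnil Nat)))) (refl (Vec Nat 2) (vcons Nat 1 4 (vcons Nat 0 1 (vnil Nat))))
reduction steps (normal order): 36
term was already normal: no
first contracted redex: a beta-redex


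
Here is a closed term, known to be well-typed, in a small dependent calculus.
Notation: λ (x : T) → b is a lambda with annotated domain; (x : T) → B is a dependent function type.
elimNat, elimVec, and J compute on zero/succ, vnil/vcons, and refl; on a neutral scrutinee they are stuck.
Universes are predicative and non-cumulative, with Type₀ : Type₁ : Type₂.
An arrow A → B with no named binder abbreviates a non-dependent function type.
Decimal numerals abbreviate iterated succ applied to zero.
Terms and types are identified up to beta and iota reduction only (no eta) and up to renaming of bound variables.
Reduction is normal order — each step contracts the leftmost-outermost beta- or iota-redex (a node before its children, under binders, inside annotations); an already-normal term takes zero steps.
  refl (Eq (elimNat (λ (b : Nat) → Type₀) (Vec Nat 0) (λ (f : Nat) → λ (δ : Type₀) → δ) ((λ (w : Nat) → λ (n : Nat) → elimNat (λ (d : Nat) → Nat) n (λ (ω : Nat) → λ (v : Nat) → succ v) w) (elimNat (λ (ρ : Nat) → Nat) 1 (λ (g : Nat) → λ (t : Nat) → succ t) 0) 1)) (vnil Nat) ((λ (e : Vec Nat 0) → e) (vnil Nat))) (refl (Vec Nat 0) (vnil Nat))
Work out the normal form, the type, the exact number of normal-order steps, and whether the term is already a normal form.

resulting normal form:
  refl (Eq (Vec Nat 0) (vnil Nat) (vnil Nat)) (refl (Vec Nat 0) (vnil Nat))
inferred type:
  Eq (Eq (Vec Nat 0) (vnil Nat) (vnil Nat)) (refl (Vec Nat 0) (vnil Nat)) (refl (Vec Nat 0) (vnil Nat))
reduction steps (normal order): 15
term was already normal: no
first contracted redex: a beta-redex


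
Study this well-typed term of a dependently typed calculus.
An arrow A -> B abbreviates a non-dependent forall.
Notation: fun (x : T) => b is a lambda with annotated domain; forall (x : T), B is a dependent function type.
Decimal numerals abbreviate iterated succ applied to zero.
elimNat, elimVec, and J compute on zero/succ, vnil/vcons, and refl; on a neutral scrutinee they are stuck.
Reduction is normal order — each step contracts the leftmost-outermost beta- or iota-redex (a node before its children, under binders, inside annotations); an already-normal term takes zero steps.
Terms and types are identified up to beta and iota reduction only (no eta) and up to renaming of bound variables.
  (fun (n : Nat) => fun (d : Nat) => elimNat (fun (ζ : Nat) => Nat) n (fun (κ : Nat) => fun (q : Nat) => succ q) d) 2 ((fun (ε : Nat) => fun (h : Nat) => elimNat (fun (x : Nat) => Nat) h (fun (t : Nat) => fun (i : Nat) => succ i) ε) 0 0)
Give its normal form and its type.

resulting normal form:
  2
the term's type:
  Nat


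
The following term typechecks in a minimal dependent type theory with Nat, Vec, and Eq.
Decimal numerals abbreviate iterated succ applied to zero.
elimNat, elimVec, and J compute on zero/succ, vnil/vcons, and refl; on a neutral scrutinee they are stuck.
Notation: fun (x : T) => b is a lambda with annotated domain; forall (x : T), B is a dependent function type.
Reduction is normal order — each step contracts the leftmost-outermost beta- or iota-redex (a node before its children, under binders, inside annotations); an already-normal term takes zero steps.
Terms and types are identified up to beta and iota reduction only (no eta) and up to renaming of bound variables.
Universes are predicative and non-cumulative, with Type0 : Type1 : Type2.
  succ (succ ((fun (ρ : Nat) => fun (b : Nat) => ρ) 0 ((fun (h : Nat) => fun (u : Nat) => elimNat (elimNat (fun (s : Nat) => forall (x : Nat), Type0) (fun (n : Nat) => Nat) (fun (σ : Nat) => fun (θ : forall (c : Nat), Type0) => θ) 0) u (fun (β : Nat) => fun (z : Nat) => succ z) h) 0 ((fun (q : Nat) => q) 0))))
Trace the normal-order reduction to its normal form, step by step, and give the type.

normal-order reduction:
  succ (succ ((fun (ρ : Nat) => fun (b : Nat) => ρ) 0 ((fun (h : Nat) => fun (u : Nat) => elimNat (elimNat (fun (s : Nat) => forall (x : Nat), Type0) (fun (n : Nat) => Nat) (fun (σ : Nat) => fun (θ : forall (c : Nat), Type0) => θ) 0) u (fun (β : Nat) => fun (z : Nat) => succ z) h) 0 ((fun (q : Nat) => q) 0))))
  ~> succ (succ ((fun (ρ : Nat) => 0) ((fun (b : Nat) => fun (h : Nat) => elimNat (elimNat (fun (u : Nat) => forall (s : Nat), Type0) (fun (x : Nat) => Nat) (fun (n : Nat) => fun (σ : forall (θ : Nat), Type0) => σ) 0) h (fun (c : Nat) => fun (β : Nat) => succ β) b) 0 ((fun (z : Nat) => z) 0))))
  ~> 2
type:
  Nat


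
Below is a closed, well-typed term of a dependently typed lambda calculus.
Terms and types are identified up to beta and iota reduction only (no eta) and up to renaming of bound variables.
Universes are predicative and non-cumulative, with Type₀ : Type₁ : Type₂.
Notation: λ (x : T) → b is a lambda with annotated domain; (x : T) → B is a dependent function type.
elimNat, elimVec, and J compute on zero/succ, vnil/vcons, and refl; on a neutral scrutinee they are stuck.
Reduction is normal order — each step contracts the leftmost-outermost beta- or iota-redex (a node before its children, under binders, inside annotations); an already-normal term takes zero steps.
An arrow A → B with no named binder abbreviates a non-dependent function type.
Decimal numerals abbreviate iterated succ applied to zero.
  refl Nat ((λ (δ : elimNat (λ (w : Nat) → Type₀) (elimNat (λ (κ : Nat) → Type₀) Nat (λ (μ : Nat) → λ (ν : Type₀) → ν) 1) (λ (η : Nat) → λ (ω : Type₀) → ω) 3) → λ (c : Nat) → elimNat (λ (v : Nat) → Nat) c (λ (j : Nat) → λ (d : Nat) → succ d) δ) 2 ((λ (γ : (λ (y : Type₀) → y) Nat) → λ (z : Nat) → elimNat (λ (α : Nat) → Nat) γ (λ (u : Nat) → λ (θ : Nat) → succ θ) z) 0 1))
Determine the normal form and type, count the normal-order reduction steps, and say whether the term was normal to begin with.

normal form:
  refl Nat 3
the term's type:
  Eq Nat 3 3
steps to reach normal form (normal order): 15
already normal: no
first contracted redex: a beta-redex


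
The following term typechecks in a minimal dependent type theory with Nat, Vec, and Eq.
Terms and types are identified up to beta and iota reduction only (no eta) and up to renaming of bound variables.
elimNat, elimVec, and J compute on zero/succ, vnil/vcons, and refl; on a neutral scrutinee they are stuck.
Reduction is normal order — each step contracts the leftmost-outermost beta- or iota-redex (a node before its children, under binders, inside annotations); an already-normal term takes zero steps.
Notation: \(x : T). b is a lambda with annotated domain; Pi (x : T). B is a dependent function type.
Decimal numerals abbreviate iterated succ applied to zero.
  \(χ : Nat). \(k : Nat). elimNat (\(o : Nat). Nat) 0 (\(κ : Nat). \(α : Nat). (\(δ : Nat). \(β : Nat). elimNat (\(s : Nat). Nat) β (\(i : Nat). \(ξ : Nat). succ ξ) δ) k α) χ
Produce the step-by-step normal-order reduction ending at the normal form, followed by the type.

normal-order reduction:
  \(χ : Nat). \(k : Nat). elimNat (\(o : Nat). Nat) 0 (\(κ : Nat). \(α : Nat). (\(δ : Nat). \(β : Nat). elimNat (\(s : Nat). Nat) β (\(i : Nat). \(ξ : Nat). succ ξ) δ) k α) χ
  ~> \(χ : Nat). \(k : Nat). elimNat (\(o : Nat). Nat) 0 (\(κ : Nat). \(α : Nat). (\(δ : Nat). elimNat (\(β : Nat). Nat) δ (\(s : Nat). \(i : Nat). succ i) k) α) χ
  ~> \(χ : Nat). \(k : Nat). elimNat (\(o : Nat). Nat) 0 (\(κ : Nat). \(α : Nat). elimNat (\(δ : Nat). Nat) α (\(β : Nat). \(s : Nat). succ s) k) χ
type:
  Pi (χ : Nat). Pi (k : Nat). Nat


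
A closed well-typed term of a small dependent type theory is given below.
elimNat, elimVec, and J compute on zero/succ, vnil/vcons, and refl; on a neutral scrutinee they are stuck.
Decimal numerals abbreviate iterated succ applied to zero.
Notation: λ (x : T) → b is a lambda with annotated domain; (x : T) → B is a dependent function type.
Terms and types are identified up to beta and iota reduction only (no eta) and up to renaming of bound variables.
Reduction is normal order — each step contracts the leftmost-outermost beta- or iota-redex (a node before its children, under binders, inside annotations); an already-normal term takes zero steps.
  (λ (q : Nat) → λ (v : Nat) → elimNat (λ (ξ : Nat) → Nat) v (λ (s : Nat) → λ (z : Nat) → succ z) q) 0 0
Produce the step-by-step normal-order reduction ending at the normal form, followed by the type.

reduction (normal order):
  (λ (q : Nat) → λ (v : Nat) → elimNat (λ (ξ : Nat) → Nat) v (λ (s : Nat) → λ (z : Nat) → succ z) q) 0 0
  ~> (λ (q : Nat) → elimNat (λ (v : Nat) → Nat) q (λ (ξ : Nat) → λ (s : Nat) → succ s) 0) 0
  ~> elimNat (λ (q : Nat) → Nat) 0 (λ (v : Nat) → λ (ξ : Nat) → succ ξ) 0
  ~> 0
the term's type:
  Nat
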